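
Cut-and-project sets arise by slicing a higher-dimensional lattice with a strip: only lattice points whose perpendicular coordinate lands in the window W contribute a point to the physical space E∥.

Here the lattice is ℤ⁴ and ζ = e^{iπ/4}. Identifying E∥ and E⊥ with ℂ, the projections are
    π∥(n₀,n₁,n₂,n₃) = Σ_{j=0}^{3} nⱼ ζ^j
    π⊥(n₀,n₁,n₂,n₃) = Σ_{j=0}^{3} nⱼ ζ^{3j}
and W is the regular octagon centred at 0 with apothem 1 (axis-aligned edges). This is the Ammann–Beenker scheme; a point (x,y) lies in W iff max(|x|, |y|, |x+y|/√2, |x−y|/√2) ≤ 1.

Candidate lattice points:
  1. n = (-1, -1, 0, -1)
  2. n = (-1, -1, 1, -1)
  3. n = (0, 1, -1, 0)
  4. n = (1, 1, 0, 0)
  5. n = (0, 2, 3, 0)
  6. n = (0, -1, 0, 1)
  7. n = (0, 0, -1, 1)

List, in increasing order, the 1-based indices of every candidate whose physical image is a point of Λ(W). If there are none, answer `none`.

4

With ζ = e^{iπ/4} the internal vectors are ζ^0,ζ^3,ζ^6,ζ^9.
#1 (-1, -1, 0, -1): internal (-1.0000, -1.4142); octagon support 1.7071 vs apothem 1 → ∉ W
#2 (-1, -1, 1, -1): internal (-1.0000, -2.4142); octagon support 2.4142 vs apothem 1 → ∉ W
#3 (0, 1, -1, 0): internal (-0.7071, 1.7071); octagon support 1.7071 vs apothem 1 → ∉ W
#4 (1, 1, 0, 0): internal (0.2929, 0.7071); octagon support 0.7071 vs apothem 1 → ∈ W
#5 (0, 2, 3, 0): internal (-1.4142, -1.5858); octagon support 2.1213 vs apothem 1 → ∉ W
#6 (0, -1, 0, 1): internal (1.4142, 0.0000); octagon support 1.4142 vs apothem 1 → ∉ W
#7 (0, 0, -1, 1): internal (0.7071, 1.7071); octagon support 1.7071 vs apothem 1 → ∉ W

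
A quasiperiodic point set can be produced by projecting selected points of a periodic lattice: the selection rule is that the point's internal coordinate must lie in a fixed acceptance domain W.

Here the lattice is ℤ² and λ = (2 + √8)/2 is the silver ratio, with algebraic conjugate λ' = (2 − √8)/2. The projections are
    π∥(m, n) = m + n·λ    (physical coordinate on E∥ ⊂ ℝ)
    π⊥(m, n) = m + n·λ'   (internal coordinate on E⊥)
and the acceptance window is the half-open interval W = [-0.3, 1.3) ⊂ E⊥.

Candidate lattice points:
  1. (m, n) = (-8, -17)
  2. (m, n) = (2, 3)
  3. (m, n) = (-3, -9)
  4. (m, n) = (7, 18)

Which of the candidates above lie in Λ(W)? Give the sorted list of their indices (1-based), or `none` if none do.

Numerically λ ≈ 2.41421 and λ' = −1/λ ≈ -0.41421.
candidate 1: (m,n)=(-8,-17) → π∥ = -8-17·λ ≈ -49.04163, π⊥ = -8-17·λ' ≈ -0.95837 ∉ [-0.3, 1.3) ⇒ out
candidate 2: (m,n)=(2,3) → π∥ = 2+3·λ ≈ 9.24264, π⊥ = 2+3·λ' ≈ 0.75736 ∈ [-0.3, 1.3) ⇒ IN Λ
candidate 3: (m,n)=(-3,-9) → π∥ = -3-9·λ ≈ -24.72792, π⊥ = -3-9·λ' ≈ 0.72792 ∈ [-0.3, 1.3) ⇒ IN Λ
candidate 4: (m,n)=(7,18) → π∥ = 7+18·λ ≈ 50.45584, π⊥ = 7+18·λ' ≈ -0.45584 ∉ [-0.3, 1.3) ⇒ out

2, 3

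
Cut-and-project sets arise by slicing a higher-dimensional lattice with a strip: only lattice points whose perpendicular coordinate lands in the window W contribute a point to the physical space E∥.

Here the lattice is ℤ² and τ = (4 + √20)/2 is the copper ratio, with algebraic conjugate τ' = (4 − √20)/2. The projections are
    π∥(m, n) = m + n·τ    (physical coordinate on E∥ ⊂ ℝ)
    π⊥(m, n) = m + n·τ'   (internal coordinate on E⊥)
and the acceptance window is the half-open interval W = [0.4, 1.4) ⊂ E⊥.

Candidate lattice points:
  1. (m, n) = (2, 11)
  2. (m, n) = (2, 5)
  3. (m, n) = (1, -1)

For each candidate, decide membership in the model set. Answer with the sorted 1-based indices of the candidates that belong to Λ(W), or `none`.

Compute τ' = (4−√20)/2 = -0.23607, so π⊥(m,n) = m -0.23607·n.
#1 (2,11): internal coord 2 + (11)·τ' = -0.59675; -0.59675 ∉ [0.4, 1.4) → out
#2 (2,5): internal coord 2 + (5)·τ' = +0.81966; +0.81966 ∈ [0.4, 1.4) → IN Λ
#3 (1,-1): internal coord 1 + (-1)·τ' = +1.23607; +1.23607 ∈ [0.4, 1.4) → IN Λ

2, 3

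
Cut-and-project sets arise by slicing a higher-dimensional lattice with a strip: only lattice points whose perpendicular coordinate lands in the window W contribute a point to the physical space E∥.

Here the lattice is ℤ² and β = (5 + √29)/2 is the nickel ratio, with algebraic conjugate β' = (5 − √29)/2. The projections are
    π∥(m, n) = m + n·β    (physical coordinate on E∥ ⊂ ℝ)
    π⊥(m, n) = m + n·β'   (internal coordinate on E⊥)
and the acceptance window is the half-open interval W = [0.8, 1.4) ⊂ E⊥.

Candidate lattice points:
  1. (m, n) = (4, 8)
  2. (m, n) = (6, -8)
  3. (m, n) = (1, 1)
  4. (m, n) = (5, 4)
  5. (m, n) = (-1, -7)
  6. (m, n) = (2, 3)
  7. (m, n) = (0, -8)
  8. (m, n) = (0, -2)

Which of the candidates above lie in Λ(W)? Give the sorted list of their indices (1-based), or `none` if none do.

Compute β' = (5−√29)/2 = -0.19258, so π⊥(m,n) = m -0.19258·n.
[1] lift (4,8): star map gives 2.45934; window check 0.8 ≤ 2.45934 < 1.4 is false → out
[2] lift (6,-8): star map gives 7.54066; window check 0.8 ≤ 7.54066 < 1.4 is false → out
[3] lift (1,1): star map gives 0.80742; window check 0.8 ≤ 0.80742 < 1.4 is true → IN Λ
[4] lift (5,4): star map gives 4.22967; window check 0.8 ≤ 4.22967 < 1.4 is false → out
[5] lift (-1,-7): star map gives 0.34808; window check 0.8 ≤ 0.34808 < 1.4 is false → out
[6] lift (2,3): star map gives 1.42225; window check 0.8 ≤ 1.42225 < 1.4 is false → out
[7] lift (0,-8): star map gives 1.54066; window check 0.8 ≤ 1.54066 < 1.4 is false → out
[8] lift (0,-2): star map gives 0.38516; window check 0.8 ≤ 0.38516 < 1.4 is false → out

3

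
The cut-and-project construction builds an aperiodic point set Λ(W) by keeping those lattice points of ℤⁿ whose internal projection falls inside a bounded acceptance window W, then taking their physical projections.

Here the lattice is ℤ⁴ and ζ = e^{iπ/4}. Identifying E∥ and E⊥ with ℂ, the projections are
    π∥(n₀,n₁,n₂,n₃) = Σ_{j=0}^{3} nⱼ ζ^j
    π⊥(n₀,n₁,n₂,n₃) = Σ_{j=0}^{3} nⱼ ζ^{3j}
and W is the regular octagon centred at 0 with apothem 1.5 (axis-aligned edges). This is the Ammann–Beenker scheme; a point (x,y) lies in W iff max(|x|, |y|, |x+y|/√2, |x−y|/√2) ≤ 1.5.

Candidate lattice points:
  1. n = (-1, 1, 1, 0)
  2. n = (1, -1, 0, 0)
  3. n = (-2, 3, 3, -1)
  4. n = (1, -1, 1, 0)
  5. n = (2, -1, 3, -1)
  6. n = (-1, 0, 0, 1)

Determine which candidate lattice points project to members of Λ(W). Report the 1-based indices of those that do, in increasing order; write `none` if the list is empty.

6

With ζ = e^{iπ/4} the internal vectors are ζ^0,ζ^3,ζ^6,ζ^9.
candidate 1: n = (-1, 1, 1, 0) → π⊥ ≈ (-1.707107, -0.292893); max(|x|,|y|,|x±y|/√2) = 1.707107 > 1.5 ⇒ ∉ W
candidate 2: n = (1, -1, 0, 0) → π⊥ ≈ (+1.707107, -0.707107); max(|x|,|y|,|x±y|/√2) = 1.707107 > 1.5 ⇒ ∉ W
candidate 3: n = (-2, 3, 3, -1) → π⊥ ≈ (-4.828427, -1.585786); max(|x|,|y|,|x±y|/√2) = 4.828427 > 1.5 ⇒ ∉ W
candidate 4: n = (1, -1, 1, 0) → π⊥ ≈ (+1.707107, -1.707107); max(|x|,|y|,|x±y|/√2) = 2.414214 > 1.5 ⇒ ∉ W
candidate 5: n = (2, -1, 3, -1) → π⊥ ≈ (+2.000000, -4.414214); max(|x|,|y|,|x±y|/√2) = 4.535534 > 1.5 ⇒ ∉ W
candidate 6: n = (-1, 0, 0, 1) → π⊥ ≈ (-0.292893, +0.707107); max(|x|,|y|,|x±y|/√2) = 0.707107 ≤ 1.5 ⇒ ∈ W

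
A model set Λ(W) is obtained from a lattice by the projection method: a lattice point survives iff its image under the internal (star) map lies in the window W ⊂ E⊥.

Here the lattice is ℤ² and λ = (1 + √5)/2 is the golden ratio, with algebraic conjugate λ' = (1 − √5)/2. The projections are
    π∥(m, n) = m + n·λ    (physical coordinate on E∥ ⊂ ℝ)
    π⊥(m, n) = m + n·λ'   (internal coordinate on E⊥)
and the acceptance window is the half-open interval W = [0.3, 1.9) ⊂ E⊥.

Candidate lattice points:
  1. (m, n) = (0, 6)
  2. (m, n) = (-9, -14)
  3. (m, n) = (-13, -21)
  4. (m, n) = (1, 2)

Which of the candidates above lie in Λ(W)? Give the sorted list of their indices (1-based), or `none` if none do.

none

λ' = (1−√5)/2 ≈ -0.6180.
candidate 1: (m,n)=(0,6) → π∥ = 0+6·λ ≈ 9.7082, π⊥ = 0+6·λ' ≈ -3.7082 ∉ [0.3, 1.9) ⇒ out
candidate 2: (m,n)=(-9,-14) → π∥ = -9-14·λ ≈ -31.6525, π⊥ = -9-14·λ' ≈ -0.3475 ∉ [0.3, 1.9) ⇒ out
candidate 3: (m,n)=(-13,-21) → π∥ = -13-21·λ ≈ -46.9787, π⊥ = -13-21·λ' ≈ -0.0213 ∉ [0.3, 1.9) ⇒ out
candidate 4: (m,n)=(1,2) → π∥ = 1+2·λ ≈ 4.2361, π⊥ = 1+2·λ' ≈ -0.2361 ∉ [0.3, 1.9) ⇒ out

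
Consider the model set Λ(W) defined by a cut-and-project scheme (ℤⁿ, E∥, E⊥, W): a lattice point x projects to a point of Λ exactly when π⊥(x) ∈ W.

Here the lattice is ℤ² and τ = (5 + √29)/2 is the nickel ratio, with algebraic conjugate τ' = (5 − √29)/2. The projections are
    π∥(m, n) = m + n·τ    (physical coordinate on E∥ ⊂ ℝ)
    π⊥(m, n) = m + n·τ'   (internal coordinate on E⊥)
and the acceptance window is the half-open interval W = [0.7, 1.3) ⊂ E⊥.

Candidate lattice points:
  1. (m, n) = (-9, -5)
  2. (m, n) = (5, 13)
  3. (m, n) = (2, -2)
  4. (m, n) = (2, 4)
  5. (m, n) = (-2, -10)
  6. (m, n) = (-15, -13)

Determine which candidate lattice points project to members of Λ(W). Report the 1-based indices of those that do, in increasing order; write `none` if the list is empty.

Numerically τ ≈ 5.1926 and τ' = −1/τ ≈ -0.1926.
#1 (-9,-5): internal coord -9 + (-5)·τ' = -8.0371; -8.0371 ∉ [0.7, 1.3) → out
#2 (5,13): internal coord 5 + (13)·τ' = +2.4964; +2.4964 ∉ [0.7, 1.3) → out
#3 (2,-2): internal coord 2 + (-2)·τ' = +2.3852; +2.3852 ∉ [0.7, 1.3) → out
#4 (2,4): internal coord 2 + (4)·τ' = +1.2297; +1.2297 ∈ [0.7, 1.3) → IN Λ
#5 (-2,-10): internal coord -2 + (-10)·τ' = -0.0742; -0.0742 ∉ [0.7, 1.3) → out
#6 (-15,-13): internal coord -15 + (-13)·τ' = -12.4964; -12.4964 ∉ [0.7, 1.3) → out

4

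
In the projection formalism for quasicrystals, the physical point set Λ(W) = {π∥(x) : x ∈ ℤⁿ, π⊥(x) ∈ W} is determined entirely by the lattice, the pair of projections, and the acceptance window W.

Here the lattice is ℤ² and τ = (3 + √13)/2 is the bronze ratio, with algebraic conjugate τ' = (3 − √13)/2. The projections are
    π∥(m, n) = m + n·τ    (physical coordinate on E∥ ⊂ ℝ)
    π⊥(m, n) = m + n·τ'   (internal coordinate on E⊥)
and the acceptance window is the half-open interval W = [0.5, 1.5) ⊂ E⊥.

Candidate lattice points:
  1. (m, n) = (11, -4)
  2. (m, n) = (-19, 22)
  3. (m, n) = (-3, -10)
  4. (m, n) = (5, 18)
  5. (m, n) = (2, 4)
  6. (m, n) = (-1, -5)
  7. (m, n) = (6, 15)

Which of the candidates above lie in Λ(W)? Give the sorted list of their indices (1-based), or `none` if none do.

5, 6, 7

Compute τ' = (3−√13)/2 = -0.302776, so π⊥(m,n) = m -0.302776·n.
[1] lift (11,-4): star map gives 12.211103; window check 0.5 ≤ 12.211103 < 1.5 is false → out
[2] lift (-19,22): star map gives -25.661064; window check 0.5 ≤ -25.661064 < 1.5 is false → out
[3] lift (-3,-10): star map gives 0.027756; window check 0.5 ≤ 0.027756 < 1.5 is false → out
[4] lift (5,18): star map gives -0.449961; window check 0.5 ≤ -0.449961 < 1.5 is false → out
[5] lift (2,4): star map gives 0.788897; window check 0.5 ≤ 0.788897 < 1.5 is true → IN Λ
[6] lift (-1,-5): star map gives 0.513878; window check 0.5 ≤ 0.513878 < 1.5 is true → IN Λ
[7] lift (6,15): star map gives 1.458365; window check 0.5 ≤ 1.458365 < 1.5 is true → IN Λ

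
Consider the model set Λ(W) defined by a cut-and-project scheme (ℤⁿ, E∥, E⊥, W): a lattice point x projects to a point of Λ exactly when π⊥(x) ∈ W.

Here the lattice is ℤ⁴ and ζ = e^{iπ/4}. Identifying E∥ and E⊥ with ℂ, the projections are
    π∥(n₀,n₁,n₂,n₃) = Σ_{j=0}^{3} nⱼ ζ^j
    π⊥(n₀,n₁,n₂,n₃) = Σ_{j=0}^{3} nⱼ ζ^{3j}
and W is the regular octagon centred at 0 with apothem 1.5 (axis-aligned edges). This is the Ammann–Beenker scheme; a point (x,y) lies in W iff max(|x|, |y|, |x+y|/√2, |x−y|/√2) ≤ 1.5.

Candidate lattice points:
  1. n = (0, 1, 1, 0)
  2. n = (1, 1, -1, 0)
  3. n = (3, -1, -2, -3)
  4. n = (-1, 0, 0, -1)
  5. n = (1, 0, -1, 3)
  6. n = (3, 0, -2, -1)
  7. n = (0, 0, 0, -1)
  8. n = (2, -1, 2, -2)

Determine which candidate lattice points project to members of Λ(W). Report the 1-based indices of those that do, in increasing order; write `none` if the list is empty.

Internal map: ζ^{3j} for j=0..3 gives (1,0), (−√2/2,√2/2), (0,−1), (√2/2,√2/2).
candidate 1: n = (0, 1, 1, 0) → π⊥ ≈ (-0.707107, -0.292893); max(|x|,|y|,|x±y|/√2) = 0.707107 ≤ 1.5 ⇒ ∈ W
candidate 2: n = (1, 1, -1, 0) → π⊥ ≈ (+0.292893, +1.707107); max(|x|,|y|,|x±y|/√2) = 1.707107 > 1.5 ⇒ ∉ W
candidate 3: n = (3, -1, -2, -3) → π⊥ ≈ (+1.585786, -0.828427); max(|x|,|y|,|x±y|/√2) = 1.707107 > 1.5 ⇒ ∉ W
candidate 4: n = (-1, 0, 0, -1) → π⊥ ≈ (-1.707107, -0.707107); max(|x|,|y|,|x±y|/√2) = 1.707107 > 1.5 ⇒ ∉ W
candidate 5: n = (1, 0, -1, 3) → π⊥ ≈ (+3.121320, +3.121320); max(|x|,|y|,|x±y|/√2) = 4.414214 > 1.5 ⇒ ∉ W
candidate 6: n = (3, 0, -2, -1) → π⊥ ≈ (+2.292893, +1.292893); max(|x|,|y|,|x±y|/√2) = 2.535534 > 1.5 ⇒ ∉ W
candidate 7: n = (0, 0, 0, -1) → π⊥ ≈ (-0.707107, -0.707107); max(|x|,|y|,|x±y|/√2) = 1.000000 ≤ 1.5 ⇒ ∈ W
candidate 8: n = (2, -1, 2, -2) → π⊥ ≈ (+1.292893, -4.121320); max(|x|,|y|,|x±y|/√2) = 4.121320 > 1.5 ⇒ ∉ W

1, 7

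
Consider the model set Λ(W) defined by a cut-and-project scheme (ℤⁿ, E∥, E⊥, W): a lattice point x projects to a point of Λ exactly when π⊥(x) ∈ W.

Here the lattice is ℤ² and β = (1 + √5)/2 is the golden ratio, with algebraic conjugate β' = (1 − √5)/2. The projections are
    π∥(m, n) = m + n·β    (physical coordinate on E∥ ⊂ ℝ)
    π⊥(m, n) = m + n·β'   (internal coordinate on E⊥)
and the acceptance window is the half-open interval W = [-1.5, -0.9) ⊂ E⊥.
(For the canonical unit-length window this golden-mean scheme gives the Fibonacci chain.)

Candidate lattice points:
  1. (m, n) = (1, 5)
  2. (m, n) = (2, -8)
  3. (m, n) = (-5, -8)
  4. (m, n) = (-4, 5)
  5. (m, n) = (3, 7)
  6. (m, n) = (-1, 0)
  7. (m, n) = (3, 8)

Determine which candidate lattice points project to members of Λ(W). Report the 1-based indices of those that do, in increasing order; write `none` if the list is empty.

Numerically β ≈ 1.618034 and β' = −1/β ≈ -0.618034.
[1] lift (1,5): star map gives -2.090170; window check -1.5 ≤ -2.090170 < -0.9 is false → out
[2] lift (2,-8): star map gives 6.944272; window check -1.5 ≤ 6.944272 < -0.9 is false → out
[3] lift (-5,-8): star map gives -0.055728; window check -1.5 ≤ -0.055728 < -0.9 is false → out
[4] lift (-4,5): star map gives -7.090170; window check -1.5 ≤ -7.090170 < -0.9 is false → out
[5] lift (3,7): star map gives -1.326238; window check -1.5 ≤ -1.326238 < -0.9 is true → IN Λ
[6] lift (-1,0): star map gives -1.000000; window check -1.5 ≤ -1.000000 < -0.9 is true → IN Λ
[7] lift (3,8): star map gives -1.944272; window check -1.5 ≤ -1.944272 < -0.9 is false → out

5, 6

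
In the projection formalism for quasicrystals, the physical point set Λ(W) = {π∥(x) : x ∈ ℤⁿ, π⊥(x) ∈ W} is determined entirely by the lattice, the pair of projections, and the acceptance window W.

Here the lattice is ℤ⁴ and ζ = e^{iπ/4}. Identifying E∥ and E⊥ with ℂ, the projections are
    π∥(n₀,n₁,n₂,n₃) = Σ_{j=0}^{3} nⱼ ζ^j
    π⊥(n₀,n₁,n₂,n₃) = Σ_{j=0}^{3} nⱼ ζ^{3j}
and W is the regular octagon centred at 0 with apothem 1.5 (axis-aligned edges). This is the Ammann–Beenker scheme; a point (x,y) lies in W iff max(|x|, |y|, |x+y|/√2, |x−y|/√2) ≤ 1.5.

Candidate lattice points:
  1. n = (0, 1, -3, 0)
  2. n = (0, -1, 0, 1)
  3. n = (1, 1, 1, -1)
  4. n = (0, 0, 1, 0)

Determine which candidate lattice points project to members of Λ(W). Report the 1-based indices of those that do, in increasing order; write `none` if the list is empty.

Internal map: ζ^{3j} for j=0..3 gives (1,0), (−√2/2,√2/2), (0,−1), (√2/2,√2/2).
#1 (0, 1, -3, 0): internal (-0.70711, 3.70711); octagon support 3.70711 vs apothem 1.5 → ∉ W
#2 (0, -1, 0, 1): internal (1.41421, 0.00000); octagon support 1.41421 vs apothem 1.5 → ∈ W
#3 (1, 1, 1, -1): internal (-0.41421, -1.00000); octagon support 1.00000 vs apothem 1.5 → ∈ W
#4 (0, 0, 1, 0): internal (0.00000, -1.00000); octagon support 1.00000 vs apothem 1.5 → ∈ W

2, 3, 4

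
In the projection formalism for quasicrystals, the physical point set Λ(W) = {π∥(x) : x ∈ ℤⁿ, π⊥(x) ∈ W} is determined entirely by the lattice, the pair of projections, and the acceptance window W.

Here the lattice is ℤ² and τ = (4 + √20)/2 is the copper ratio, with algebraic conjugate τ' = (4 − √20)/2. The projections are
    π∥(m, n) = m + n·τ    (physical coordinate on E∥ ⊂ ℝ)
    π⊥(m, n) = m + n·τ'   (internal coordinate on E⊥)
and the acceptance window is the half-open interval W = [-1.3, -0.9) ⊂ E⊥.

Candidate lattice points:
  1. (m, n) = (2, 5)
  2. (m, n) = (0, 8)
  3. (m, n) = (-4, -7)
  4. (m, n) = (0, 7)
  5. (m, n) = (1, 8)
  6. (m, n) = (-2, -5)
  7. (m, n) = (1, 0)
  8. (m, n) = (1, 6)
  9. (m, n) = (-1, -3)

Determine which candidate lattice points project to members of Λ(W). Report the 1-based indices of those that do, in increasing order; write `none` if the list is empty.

none

τ' = (4−√20)/2 ≈ -0.23607.
#1 (2,5): internal coord 2 + (5)·τ' = +0.81966; +0.81966 ∉ [-1.3, -0.9) → out
#2 (0,8): internal coord 0 + (8)·τ' = -1.88854; -1.88854 ∉ [-1.3, -0.9) → out
#3 (-4,-7): internal coord -4 + (-7)·τ' = -2.34752; -2.34752 ∉ [-1.3, -0.9) → out
#4 (0,7): internal coord 0 + (7)·τ' = -1.65248; -1.65248 ∉ [-1.3, -0.9) → out
#5 (1,8): internal coord 1 + (8)·τ' = -0.88854; -0.88854 ∉ [-1.3, -0.9) → out
#6 (-2,-5): internal coord -2 + (-5)·τ' = -0.81966; -0.81966 ∉ [-1.3, -0.9) → out
#7 (1,0): internal coord 1 + (0)·τ' = +1.00000; +1.00000 ∉ [-1.3, -0.9) → out
#8 (1,6): internal coord 1 + (6)·τ' = -0.41641; -0.41641 ∉ [-1.3, -0.9) → out
#9 (-1,-3): internal coord -1 + (-3)·τ' = -0.29180; -0.29180 ∉ [-1.3, -0.9) → out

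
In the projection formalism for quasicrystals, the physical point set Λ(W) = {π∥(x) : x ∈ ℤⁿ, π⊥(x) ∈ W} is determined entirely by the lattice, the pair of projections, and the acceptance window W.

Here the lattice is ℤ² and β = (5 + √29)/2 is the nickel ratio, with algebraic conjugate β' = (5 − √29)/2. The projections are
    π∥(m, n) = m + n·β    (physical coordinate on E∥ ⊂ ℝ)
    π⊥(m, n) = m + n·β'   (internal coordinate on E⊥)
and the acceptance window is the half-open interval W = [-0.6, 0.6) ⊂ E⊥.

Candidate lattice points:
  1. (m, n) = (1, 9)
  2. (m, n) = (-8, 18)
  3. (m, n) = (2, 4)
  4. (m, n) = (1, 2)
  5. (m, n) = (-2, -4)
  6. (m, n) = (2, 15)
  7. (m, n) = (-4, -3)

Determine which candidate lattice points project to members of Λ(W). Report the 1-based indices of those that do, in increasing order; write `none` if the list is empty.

none

Compute β' = (5−√29)/2 = -0.192582, so π⊥(m,n) = m -0.192582·n.
#1 (1,9): internal coord 1 + (9)·β' = -0.733242; -0.733242 ∉ [-0.6, 0.6) → out
#2 (-8,18): internal coord -8 + (18)·β' = -11.466483; -11.466483 ∉ [-0.6, 0.6) → out
#3 (2,4): internal coord 2 + (4)·β' = +1.229670; +1.229670 ∉ [-0.6, 0.6) → out
#4 (1,2): internal coord 1 + (2)·β' = +0.614835; +0.614835 ∉ [-0.6, 0.6) → out
#5 (-2,-4): internal coord -2 + (-4)·β' = -1.229670; -1.229670 ∉ [-0.6, 0.6) → out
#6 (2,15): internal coord 2 + (15)·β' = -0.888736; -0.888736 ∉ [-0.6, 0.6) → out
#7 (-4,-3): internal coord -4 + (-3)·β' = -3.422253; -3.422253 ∉ [-0.6, 0.6) → out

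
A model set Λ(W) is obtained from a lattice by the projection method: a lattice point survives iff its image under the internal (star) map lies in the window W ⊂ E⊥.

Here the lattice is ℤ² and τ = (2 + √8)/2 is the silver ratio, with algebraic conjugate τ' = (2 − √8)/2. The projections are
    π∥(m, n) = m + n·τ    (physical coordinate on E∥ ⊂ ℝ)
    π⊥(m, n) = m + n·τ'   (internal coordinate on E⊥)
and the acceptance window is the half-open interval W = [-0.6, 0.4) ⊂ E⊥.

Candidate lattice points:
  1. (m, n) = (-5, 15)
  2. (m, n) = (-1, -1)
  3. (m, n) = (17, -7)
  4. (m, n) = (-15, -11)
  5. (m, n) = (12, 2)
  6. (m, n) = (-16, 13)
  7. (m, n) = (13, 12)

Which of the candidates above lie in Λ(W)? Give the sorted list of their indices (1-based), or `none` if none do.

2

Compute τ' = (2−√8)/2 = -0.41421, so π⊥(m,n) = m -0.41421·n.
#1 (-5,15): internal coord -5 + (15)·τ' = -11.21320; -11.21320 ∉ [-0.6, 0.4) → out
#2 (-1,-1): internal coord -1 + (-1)·τ' = -0.58579; -0.58579 ∈ [-0.6, 0.4) → IN Λ
#3 (17,-7): internal coord 17 + (-7)·τ' = +19.89949; +19.89949 ∉ [-0.6, 0.4) → out
#4 (-15,-11): internal coord -15 + (-11)·τ' = -10.44365; -10.44365 ∉ [-0.6, 0.4) → out
#5 (12,2): internal coord 12 + (2)·τ' = +11.17157; +11.17157 ∉ [-0.6, 0.4) → out
#6 (-16,13): internal coord -16 + (13)·τ' = -21.38478; -21.38478 ∉ [-0.6, 0.4) → out
#7 (13,12): internal coord 13 + (12)·τ' = +8.02944; +8.02944 ∉ [-0.6, 0.4) → out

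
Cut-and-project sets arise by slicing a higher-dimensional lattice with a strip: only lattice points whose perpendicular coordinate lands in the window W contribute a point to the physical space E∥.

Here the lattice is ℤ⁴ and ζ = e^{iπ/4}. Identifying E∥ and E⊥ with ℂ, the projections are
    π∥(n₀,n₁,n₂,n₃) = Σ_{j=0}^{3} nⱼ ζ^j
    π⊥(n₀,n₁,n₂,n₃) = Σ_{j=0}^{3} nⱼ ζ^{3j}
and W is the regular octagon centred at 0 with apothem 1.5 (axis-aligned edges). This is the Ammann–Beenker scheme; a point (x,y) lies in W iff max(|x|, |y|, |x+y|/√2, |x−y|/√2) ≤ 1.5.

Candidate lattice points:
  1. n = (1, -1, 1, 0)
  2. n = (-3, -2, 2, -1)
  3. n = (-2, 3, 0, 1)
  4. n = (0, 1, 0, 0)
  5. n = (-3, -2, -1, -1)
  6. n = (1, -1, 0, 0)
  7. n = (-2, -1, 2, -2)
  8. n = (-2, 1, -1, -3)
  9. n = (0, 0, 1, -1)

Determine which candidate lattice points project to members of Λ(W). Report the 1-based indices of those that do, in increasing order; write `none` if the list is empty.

π⊥(n) = n₀ + n₁ζ³ + n₂ζ⁶ + n₃ζ⁹ where ζ = e^{iπ/4}.
#1 (1, -1, 1, 0): internal (1.7071, -1.7071); octagon support 2.4142 vs apothem 1.5 → ∉ W
#2 (-3, -2, 2, -1): internal (-2.2929, -4.1213); octagon support 4.5355 vs apothem 1.5 → ∉ W
#3 (-2, 3, 0, 1): internal (-3.4142, 2.8284); octagon support 4.4142 vs apothem 1.5 → ∉ W
#4 (0, 1, 0, 0): internal (-0.7071, 0.7071); octagon support 1.0000 vs apothem 1.5 → ∈ W
#5 (-3, -2, -1, -1): internal (-2.2929, -1.1213); octagon support 2.4142 vs apothem 1.5 → ∉ W
#6 (1, -1, 0, 0): internal (1.7071, -0.7071); octagon support 1.7071 vs apothem 1.5 → ∉ W
#7 (-2, -1, 2, -2): internal (-2.7071, -4.1213); octagon support 4.8284 vs apothem 1.5 → ∉ W
#8 (-2, 1, -1, -3): internal (-4.8284, -0.4142); octagon support 4.8284 vs apothem 1.5 → ∉ W
#9 (0, 0, 1, -1): internal (-0.7071, -1.7071); octagon support 1.7071 vs apothem 1.5 → ∉ W

4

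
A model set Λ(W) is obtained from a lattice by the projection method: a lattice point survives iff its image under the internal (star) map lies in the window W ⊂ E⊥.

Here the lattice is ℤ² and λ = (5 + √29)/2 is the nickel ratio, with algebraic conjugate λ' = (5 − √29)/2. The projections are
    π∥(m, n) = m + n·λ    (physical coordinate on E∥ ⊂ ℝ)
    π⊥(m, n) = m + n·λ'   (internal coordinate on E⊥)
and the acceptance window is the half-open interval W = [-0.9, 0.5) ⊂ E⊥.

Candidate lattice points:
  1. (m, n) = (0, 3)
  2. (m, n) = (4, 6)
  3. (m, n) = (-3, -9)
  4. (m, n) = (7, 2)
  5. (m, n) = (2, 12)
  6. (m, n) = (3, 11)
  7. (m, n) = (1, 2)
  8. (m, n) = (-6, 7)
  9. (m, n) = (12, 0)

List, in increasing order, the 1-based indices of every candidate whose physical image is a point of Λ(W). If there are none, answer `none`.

λ' = (5−√29)/2 ≈ -0.1926.
candidate 1: (m,n)=(0,3) → π∥ = 0+3·λ ≈ 15.5777, π⊥ = 0+3·λ' ≈ -0.5777 ∈ [-0.9, 0.5) ⇒ IN Λ
candidate 2: (m,n)=(4,6) → π∥ = 4+6·λ ≈ 35.1555, π⊥ = 4+6·λ' ≈ 2.8445 ∉ [-0.9, 0.5) ⇒ out
candidate 3: (m,n)=(-3,-9) → π∥ = -3-9·λ ≈ -49.7332, π⊥ = -3-9·λ' ≈ -1.2668 ∉ [-0.9, 0.5) ⇒ out
candidate 4: (m,n)=(7,2) → π∥ = 7+2·λ ≈ 17.3852, π⊥ = 7+2·λ' ≈ 6.6148 ∉ [-0.9, 0.5) ⇒ out
candidate 5: (m,n)=(2,12) → π∥ = 2+12·λ ≈ 64.3110, π⊥ = 2+12·λ' ≈ -0.3110 ∈ [-0.9, 0.5) ⇒ IN Λ
candidate 6: (m,n)=(3,11) → π∥ = 3+11·λ ≈ 60.1184, π⊥ = 3+11·λ' ≈ 0.8816 ∉ [-0.9, 0.5) ⇒ out
candidate 7: (m,n)=(1,2) → π∥ = 1+2·λ ≈ 11.3852, π⊥ = 1+2·λ' ≈ 0.6148 ∉ [-0.9, 0.5) ⇒ out
candidate 8: (m,n)=(-6,7) → π∥ = -6+7·λ ≈ 30.3481, π⊥ = -6+7·λ' ≈ -7.3481 ∉ [-0.9, 0.5) ⇒ out
candidate 9: (m,n)=(12,0) → π∥ = 12+0·λ ≈ 12.0000, π⊥ = 12+0·λ' ≈ 12.0000 ∉ [-0.9, 0.5) ⇒ out

1, 5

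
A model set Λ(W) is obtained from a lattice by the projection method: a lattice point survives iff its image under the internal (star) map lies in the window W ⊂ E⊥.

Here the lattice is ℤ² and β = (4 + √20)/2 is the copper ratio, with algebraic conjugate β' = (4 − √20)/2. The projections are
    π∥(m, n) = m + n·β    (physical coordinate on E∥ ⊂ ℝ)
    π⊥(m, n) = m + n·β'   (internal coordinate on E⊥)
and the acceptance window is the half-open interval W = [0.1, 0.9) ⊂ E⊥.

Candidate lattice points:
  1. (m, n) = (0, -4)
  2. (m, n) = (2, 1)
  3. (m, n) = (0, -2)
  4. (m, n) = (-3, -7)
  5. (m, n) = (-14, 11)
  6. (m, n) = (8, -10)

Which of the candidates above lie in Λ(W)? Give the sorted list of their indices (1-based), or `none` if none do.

Numerically β ≈ 4.2361 and β' = −1/β ≈ -0.2361.
candidate 1: (m,n)=(0,-4) → π∥ = 0-4·β ≈ -16.9443, π⊥ = 0-4·β' ≈ 0.9443 ∉ [0.1, 0.9) ⇒ out
candidate 2: (m,n)=(2,1) → π∥ = 2+1·β ≈ 6.2361, π⊥ = 2+1·β' ≈ 1.7639 ∉ [0.1, 0.9) ⇒ out
candidate 3: (m,n)=(0,-2) → π∥ = 0-2·β ≈ -8.4721, π⊥ = 0-2·β' ≈ 0.4721 ∈ [0.1, 0.9) ⇒ IN Λ
candidate 4: (m,n)=(-3,-7) → π∥ = -3-7·β ≈ -32.6525, π⊥ = -3-7·β' ≈ -1.3475 ∉ [0.1, 0.9) ⇒ out
candidate 5: (m,n)=(-14,11) → π∥ = -14+11·β ≈ 32.5967, π⊥ = -14+11·β' ≈ -16.5967 ∉ [0.1, 0.9) ⇒ out
candidate 6: (m,n)=(8,-10) → π∥ = 8-10·β ≈ -34.3607, π⊥ = 8-10·β' ≈ 10.3607 ∉ [0.1, 0.9) ⇒ out

3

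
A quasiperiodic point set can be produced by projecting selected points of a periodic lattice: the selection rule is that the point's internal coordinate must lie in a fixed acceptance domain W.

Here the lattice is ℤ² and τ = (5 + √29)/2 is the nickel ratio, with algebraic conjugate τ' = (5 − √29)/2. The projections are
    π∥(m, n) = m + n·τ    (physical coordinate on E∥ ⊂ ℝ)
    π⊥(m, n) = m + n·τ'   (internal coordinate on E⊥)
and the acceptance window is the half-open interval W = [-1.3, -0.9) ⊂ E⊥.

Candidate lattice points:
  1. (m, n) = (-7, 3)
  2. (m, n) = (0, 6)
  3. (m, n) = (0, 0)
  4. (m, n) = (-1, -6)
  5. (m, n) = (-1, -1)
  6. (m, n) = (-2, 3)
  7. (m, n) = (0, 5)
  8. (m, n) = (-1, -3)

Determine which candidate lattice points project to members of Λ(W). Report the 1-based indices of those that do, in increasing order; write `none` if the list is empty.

2, 7

Numerically τ ≈ 5.19258 and τ' = −1/τ ≈ -0.19258.
candidate 1: (m,n)=(-7,3) → π∥ = -7+3·τ ≈ 8.57775, π⊥ = -7+3·τ' ≈ -7.57775 ∉ [-1.3, -0.9) ⇒ out
candidate 2: (m,n)=(0,6) → π∥ = 0+6·τ ≈ 31.15549, π⊥ = 0+6·τ' ≈ -1.15549 ∈ [-1.3, -0.9) ⇒ IN Λ
candidate 3: (m,n)=(0,0) → π∥ = 0+0·τ ≈ 0.00000, π⊥ = 0+0·τ' ≈ 0.00000 ∉ [-1.3, -0.9) ⇒ out
candidate 4: (m,n)=(-1,-6) → π∥ = -1-6·τ ≈ -32.15549, π⊥ = -1-6·τ' ≈ 0.15549 ∉ [-1.3, -0.9) ⇒ out
candidate 5: (m,n)=(-1,-1) → π∥ = -1-1·τ ≈ -6.19258, π⊥ = -1-1·τ' ≈ -0.80742 ∉ [-1.3, -0.9) ⇒ out
candidate 6: (m,n)=(-2,3) → π∥ = -2+3·τ ≈ 13.57775, π⊥ = -2+3·τ' ≈ -2.57775 ∉ [-1.3, -0.9) ⇒ out
candidate 7: (m,n)=(0,5) → π∥ = 0+5·τ ≈ 25.96291, π⊥ = 0+5·τ' ≈ -0.96291 ∈ [-1.3, -0.9) ⇒ IN Λ
candidate 8: (m,n)=(-1,-3) → π∥ = -1-3·τ ≈ -16.57775, π⊥ = -1-3·τ' ≈ -0.42225 ∉ [-1.3, -0.9) ⇒ out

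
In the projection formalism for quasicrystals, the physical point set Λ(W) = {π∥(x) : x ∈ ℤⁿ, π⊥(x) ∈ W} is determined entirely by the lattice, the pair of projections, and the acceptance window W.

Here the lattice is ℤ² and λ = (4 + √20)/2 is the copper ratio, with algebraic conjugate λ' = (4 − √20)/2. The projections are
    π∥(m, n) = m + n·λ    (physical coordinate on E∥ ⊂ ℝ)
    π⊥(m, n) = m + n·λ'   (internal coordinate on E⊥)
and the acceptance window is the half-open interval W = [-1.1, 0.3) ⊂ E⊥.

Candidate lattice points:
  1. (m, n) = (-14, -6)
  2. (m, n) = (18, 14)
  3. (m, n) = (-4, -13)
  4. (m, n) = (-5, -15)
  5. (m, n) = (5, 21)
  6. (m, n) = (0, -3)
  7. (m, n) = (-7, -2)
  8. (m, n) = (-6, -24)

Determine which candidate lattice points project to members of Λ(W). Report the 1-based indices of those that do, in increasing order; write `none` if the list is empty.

3, 5, 8

Numerically λ ≈ 4.236068 and λ' = −1/λ ≈ -0.236068.
candidate 1: (m,n)=(-14,-6) → π∥ = -14-6·λ ≈ -39.416408, π⊥ = -14-6·λ' ≈ -12.583592 ∉ [-1.1, 0.3) ⇒ out
candidate 2: (m,n)=(18,14) → π∥ = 18+14·λ ≈ 77.304952, π⊥ = 18+14·λ' ≈ 14.695048 ∉ [-1.1, 0.3) ⇒ out
candidate 3: (m,n)=(-4,-13) → π∥ = -4-13·λ ≈ -59.068884, π⊥ = -4-13·λ' ≈ -0.931116 ∈ [-1.1, 0.3) ⇒ IN Λ
candidate 4: (m,n)=(-5,-15) → π∥ = -5-15·λ ≈ -68.541020, π⊥ = -5-15·λ' ≈ -1.458980 ∉ [-1.1, 0.3) ⇒ out
candidate 5: (m,n)=(5,21) → π∥ = 5+21·λ ≈ 93.957428, π⊥ = 5+21·λ' ≈ 0.042572 ∈ [-1.1, 0.3) ⇒ IN Λ
candidate 6: (m,n)=(0,-3) → π∥ = 0-3·λ ≈ -12.708204, π⊥ = 0-3·λ' ≈ 0.708204 ∉ [-1.1, 0.3) ⇒ out
candidate 7: (m,n)=(-7,-2) → π∥ = -7-2·λ ≈ -15.472136, π⊥ = -7-2·λ' ≈ -6.527864 ∉ [-1.1, 0.3) ⇒ out
candidate 8: (m,n)=(-6,-24) → π∥ = -6-24·λ ≈ -107.665631, π⊥ = -6-24·λ' ≈ -0.334369 ∈ [-1.1, 0.3) ⇒ IN Λ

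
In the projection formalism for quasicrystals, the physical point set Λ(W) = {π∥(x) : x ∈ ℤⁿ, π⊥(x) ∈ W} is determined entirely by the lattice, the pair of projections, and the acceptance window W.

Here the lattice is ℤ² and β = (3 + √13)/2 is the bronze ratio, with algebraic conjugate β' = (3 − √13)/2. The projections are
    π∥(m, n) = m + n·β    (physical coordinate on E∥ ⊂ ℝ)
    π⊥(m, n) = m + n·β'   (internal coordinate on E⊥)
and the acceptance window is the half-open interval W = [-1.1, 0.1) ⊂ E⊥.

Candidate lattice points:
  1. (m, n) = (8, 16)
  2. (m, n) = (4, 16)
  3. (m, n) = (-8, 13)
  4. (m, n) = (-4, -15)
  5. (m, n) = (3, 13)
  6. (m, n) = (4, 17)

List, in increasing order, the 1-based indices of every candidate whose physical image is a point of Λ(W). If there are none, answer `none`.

2, 5

β' = (3−√13)/2 ≈ -0.302776.
#1 (8,16): internal coord 8 + (16)·β' = +3.155590; +3.155590 ∉ [-1.1, 0.1) → out
#2 (4,16): internal coord 4 + (16)·β' = -0.844410; -0.844410 ∈ [-1.1, 0.1) → IN Λ
#3 (-8,13): internal coord -8 + (13)·β' = -11.936083; -11.936083 ∉ [-1.1, 0.1) → out
#4 (-4,-15): internal coord -4 + (-15)·β' = +0.541635; +0.541635 ∉ [-1.1, 0.1) → out
#5 (3,13): internal coord 3 + (13)·β' = -0.936083; -0.936083 ∈ [-1.1, 0.1) → IN Λ
#6 (4,17): internal coord 4 + (17)·β' = -1.147186; -1.147186 ∉ [-1.1, 0.1) → out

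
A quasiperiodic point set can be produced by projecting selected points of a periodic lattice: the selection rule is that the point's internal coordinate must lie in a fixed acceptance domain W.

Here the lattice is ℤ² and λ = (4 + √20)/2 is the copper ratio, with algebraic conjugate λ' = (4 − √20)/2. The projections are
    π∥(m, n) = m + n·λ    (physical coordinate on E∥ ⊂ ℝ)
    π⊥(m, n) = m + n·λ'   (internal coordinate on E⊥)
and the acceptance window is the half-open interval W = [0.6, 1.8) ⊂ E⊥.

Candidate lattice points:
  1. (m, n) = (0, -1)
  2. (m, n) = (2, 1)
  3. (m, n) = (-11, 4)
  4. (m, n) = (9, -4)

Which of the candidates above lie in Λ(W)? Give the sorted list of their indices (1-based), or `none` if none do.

Numerically λ ≈ 4.2361 and λ' = −1/λ ≈ -0.2361.
candidate 1: (m,n)=(0,-1) → π∥ = 0-1·λ ≈ -4.2361, π⊥ = 0-1·λ' ≈ 0.2361 ∉ [0.6, 1.8) ⇒ out
candidate 2: (m,n)=(2,1) → π∥ = 2+1·λ ≈ 6.2361, π⊥ = 2+1·λ' ≈ 1.7639 ∈ [0.6, 1.8) ⇒ IN Λ
candidate 3: (m,n)=(-11,4) → π∥ = -11+4·λ ≈ 5.9443, π⊥ = -11+4·λ' ≈ -11.9443 ∉ [0.6, 1.8) ⇒ out
candidate 4: (m,n)=(9,-4) → π∥ = 9-4·λ ≈ -7.9443, π⊥ = 9-4·λ' ≈ 9.9443 ∉ [0.6, 1.8) ⇒ out

2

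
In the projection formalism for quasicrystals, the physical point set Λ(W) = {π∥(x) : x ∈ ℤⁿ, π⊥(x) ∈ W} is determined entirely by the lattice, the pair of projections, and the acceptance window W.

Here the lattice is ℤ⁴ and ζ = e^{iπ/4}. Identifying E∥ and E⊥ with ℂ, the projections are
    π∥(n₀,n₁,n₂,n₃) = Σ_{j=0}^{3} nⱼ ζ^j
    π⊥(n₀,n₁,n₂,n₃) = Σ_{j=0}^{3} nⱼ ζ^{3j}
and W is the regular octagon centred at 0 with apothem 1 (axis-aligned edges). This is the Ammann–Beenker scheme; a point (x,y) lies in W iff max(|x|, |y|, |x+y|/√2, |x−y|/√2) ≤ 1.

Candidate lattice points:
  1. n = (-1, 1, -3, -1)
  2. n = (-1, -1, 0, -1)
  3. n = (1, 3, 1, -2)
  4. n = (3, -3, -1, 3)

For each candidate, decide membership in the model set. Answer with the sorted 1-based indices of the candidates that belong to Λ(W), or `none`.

Internal map: ζ^{3j} for j=0..3 gives (1,0), (−√2/2,√2/2), (0,−1), (√2/2,√2/2).
candidate 1: n = (-1, 1, -3, -1) → π⊥ ≈ (-2.41421, +3.00000); max(|x|,|y|,|x±y|/√2) = 3.82843 > 1 ⇒ ∉ W
candidate 2: n = (-1, -1, 0, -1) → π⊥ ≈ (-1.00000, -1.41421); max(|x|,|y|,|x±y|/√2) = 1.70711 > 1 ⇒ ∉ W
candidate 3: n = (1, 3, 1, -2) → π⊥ ≈ (-2.53553, -0.29289); max(|x|,|y|,|x±y|/√2) = 2.53553 > 1 ⇒ ∉ W
candidate 4: n = (3, -3, -1, 3) → π⊥ ≈ (+7.24264, +1.00000); max(|x|,|y|,|x±y|/√2) = 7.24264 > 1 ⇒ ∉ W

none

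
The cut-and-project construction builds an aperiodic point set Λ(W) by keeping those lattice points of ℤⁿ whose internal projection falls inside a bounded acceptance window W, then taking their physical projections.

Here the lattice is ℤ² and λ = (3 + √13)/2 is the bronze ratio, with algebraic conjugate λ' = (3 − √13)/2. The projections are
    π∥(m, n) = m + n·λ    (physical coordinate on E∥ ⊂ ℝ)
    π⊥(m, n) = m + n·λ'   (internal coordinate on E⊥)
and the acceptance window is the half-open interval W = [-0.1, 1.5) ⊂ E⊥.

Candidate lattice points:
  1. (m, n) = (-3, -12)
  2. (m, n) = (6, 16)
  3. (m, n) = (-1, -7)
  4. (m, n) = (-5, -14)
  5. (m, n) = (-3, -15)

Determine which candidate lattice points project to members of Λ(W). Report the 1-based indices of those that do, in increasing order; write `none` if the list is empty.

Compute λ' = (3−√13)/2 = -0.3028, so π⊥(m,n) = m -0.3028·n.
[1] lift (-3,-12): star map gives 0.6333; window check -0.1 ≤ 0.6333 < 1.5 is true → IN Λ
[2] lift (6,16): star map gives 1.1556; window check -0.1 ≤ 1.1556 < 1.5 is true → IN Λ
[3] lift (-1,-7): star map gives 1.1194; window check -0.1 ≤ 1.1194 < 1.5 is true → IN Λ
[4] lift (-5,-14): star map gives -0.7611; window check -0.1 ≤ -0.7611 < 1.5 is false → out
[5] lift (-3,-15): star map gives 1.5416; window check -0.1 ≤ 1.5416 < 1.5 is false → out

1, 2, 3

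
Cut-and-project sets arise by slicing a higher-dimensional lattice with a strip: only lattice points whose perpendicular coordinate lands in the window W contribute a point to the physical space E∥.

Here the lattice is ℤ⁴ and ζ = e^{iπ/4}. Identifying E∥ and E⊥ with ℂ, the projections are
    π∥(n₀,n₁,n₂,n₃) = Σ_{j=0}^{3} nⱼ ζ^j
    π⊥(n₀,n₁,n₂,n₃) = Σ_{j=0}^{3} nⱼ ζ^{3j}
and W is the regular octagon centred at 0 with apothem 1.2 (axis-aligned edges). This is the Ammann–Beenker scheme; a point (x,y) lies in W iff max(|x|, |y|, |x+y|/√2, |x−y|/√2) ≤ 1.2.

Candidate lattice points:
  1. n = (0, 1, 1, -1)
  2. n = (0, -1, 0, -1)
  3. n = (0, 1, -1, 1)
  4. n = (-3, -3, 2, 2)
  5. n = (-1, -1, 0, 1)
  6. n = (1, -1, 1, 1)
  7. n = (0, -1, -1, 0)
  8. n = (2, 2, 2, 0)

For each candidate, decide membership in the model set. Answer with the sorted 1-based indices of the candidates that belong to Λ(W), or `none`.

5, 7, 8

Internal map: ζ^{3j} for j=0..3 gives (1,0), (−√2/2,√2/2), (0,−1), (√2/2,√2/2).
candidate 1: n = (0, 1, 1, -1) → π⊥ ≈ (-1.41421, -1.00000); max(|x|,|y|,|x±y|/√2) = 1.70711 > 1.2 ⇒ ∉ W
candidate 2: n = (0, -1, 0, -1) → π⊥ ≈ (+0.00000, -1.41421); max(|x|,|y|,|x±y|/√2) = 1.41421 > 1.2 ⇒ ∉ W
candidate 3: n = (0, 1, -1, 1) → π⊥ ≈ (+0.00000, +2.41421); max(|x|,|y|,|x±y|/√2) = 2.41421 > 1.2 ⇒ ∉ W
candidate 4: n = (-3, -3, 2, 2) → π⊥ ≈ (+0.53553, -2.70711); max(|x|,|y|,|x±y|/√2) = 2.70711 > 1.2 ⇒ ∉ W
candidate 5: n = (-1, -1, 0, 1) → π⊥ ≈ (+0.41421, +0.00000); max(|x|,|y|,|x±y|/√2) = 0.41421 ≤ 1.2 ⇒ ∈ W
candidate 6: n = (1, -1, 1, 1) → π⊥ ≈ (+2.41421, -1.00000); max(|x|,|y|,|x±y|/√2) = 2.41421 > 1.2 ⇒ ∉ W
candidate 7: n = (0, -1, -1, 0) → π⊥ ≈ (+0.70711, +0.29289); max(|x|,|y|,|x±y|/√2) = 0.70711 ≤ 1.2 ⇒ ∈ W
candidate 8: n = (2, 2, 2, 0) → π⊥ ≈ (+0.58579, -0.58579); max(|x|,|y|,|x±y|/√2) = 0.82843 ≤ 1.2 ⇒ ∈ W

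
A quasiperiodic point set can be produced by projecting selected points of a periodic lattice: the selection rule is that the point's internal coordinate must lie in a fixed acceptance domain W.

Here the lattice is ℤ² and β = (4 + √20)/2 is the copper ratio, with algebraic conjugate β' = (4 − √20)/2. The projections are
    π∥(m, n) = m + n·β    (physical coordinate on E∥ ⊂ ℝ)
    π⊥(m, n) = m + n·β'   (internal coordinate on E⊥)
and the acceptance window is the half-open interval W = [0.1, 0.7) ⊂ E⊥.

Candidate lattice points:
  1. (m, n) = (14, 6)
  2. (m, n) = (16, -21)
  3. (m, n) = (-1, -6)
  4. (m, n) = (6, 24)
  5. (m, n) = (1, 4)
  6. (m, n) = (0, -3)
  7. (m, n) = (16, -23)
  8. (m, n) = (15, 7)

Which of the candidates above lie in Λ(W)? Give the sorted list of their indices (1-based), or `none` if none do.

β' = (4−√20)/2 ≈ -0.236068.
#1 (14,6): internal coord 14 + (6)·β' = +12.583592; +12.583592 ∉ [0.1, 0.7) → out
#2 (16,-21): internal coord 16 + (-21)·β' = +20.957428; +20.957428 ∉ [0.1, 0.7) → out
#3 (-1,-6): internal coord -1 + (-6)·β' = +0.416408; +0.416408 ∈ [0.1, 0.7) → IN Λ
#4 (6,24): internal coord 6 + (24)·β' = +0.334369; +0.334369 ∈ [0.1, 0.7) → IN Λ
#5 (1,4): internal coord 1 + (4)·β' = +0.055728; +0.055728 ∉ [0.1, 0.7) → out
#6 (0,-3): internal coord 0 + (-3)·β' = +0.708204; +0.708204 ∉ [0.1, 0.7) → out
#7 (16,-23): internal coord 16 + (-23)·β' = +21.429563; +21.429563 ∉ [0.1, 0.7) → out
#8 (15,7): internal coord 15 + (7)·β' = +13.347524; +13.347524 ∉ [0.1, 0.7) → out

3, 4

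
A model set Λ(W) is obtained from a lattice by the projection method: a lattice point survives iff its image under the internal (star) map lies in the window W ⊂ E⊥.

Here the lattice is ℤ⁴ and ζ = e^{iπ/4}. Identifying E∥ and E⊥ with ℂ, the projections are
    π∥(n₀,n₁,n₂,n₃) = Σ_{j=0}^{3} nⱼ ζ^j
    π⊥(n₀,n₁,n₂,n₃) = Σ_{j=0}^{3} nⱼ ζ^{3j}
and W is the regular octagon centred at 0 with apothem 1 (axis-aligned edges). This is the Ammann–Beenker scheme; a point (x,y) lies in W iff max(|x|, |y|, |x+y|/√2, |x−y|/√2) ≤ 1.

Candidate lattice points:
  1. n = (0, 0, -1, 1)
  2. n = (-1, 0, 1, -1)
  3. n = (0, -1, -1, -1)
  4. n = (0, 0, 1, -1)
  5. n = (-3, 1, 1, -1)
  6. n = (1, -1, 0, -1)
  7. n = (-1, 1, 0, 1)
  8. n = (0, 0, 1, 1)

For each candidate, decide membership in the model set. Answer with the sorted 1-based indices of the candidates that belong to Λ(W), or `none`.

3, 8

With ζ = e^{iπ/4} the internal vectors are ζ^0,ζ^3,ζ^6,ζ^9.
#1 (0, 0, -1, 1): internal (0.7071, 1.7071); octagon support 1.7071 vs apothem 1 → ∉ W
#2 (-1, 0, 1, -1): internal (-1.7071, -1.7071); octagon support 2.4142 vs apothem 1 → ∉ W
#3 (0, -1, -1, -1): internal (0.0000, -0.4142); octagon support 0.4142 vs apothem 1 → ∈ W
#4 (0, 0, 1, -1): internal (-0.7071, -1.7071); octagon support 1.7071 vs apothem 1 → ∉ W
#5 (-3, 1, 1, -1): internal (-4.4142, -1.0000); octagon support 4.4142 vs apothem 1 → ∉ W
#6 (1, -1, 0, -1): internal (1.0000, -1.4142); octagon support 1.7071 vs apothem 1 → ∉ W
#7 (-1, 1, 0, 1): internal (-1.0000, 1.4142); octagon support 1.7071 vs apothem 1 → ∉ W
#8 (0, 0, 1, 1): internal (0.7071, -0.2929); octagon support 0.7071 vs apothem 1 → ∈ W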